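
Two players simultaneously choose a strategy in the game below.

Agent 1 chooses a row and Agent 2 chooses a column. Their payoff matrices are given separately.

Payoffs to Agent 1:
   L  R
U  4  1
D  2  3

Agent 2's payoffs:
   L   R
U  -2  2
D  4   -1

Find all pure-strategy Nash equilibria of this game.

For each player, find the best response to each opponent profile; mutual best responses are the pure NE.
Agent 1 against L: payoffs 4, 2 → best response U.
Agent 1 against R: payoffs 1, 3 → best response D.
Agent 2 against U: payoffs -2, 2 → best response R.
Agent 2 against D: payoffs 4, -1 → best response L.
No profile is a mutual best response for all players.

No pure-strategy Nash equilibrium.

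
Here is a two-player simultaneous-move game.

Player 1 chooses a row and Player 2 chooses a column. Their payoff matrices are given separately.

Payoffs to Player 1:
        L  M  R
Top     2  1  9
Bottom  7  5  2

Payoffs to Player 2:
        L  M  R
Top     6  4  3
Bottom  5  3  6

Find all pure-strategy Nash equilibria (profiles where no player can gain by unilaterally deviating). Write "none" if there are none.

(Top, L): Player 1 can switch to Bottom (2 → 7). Not NE.
(Top, M): Player 1 can switch to Bottom (1 → 5). Not NE.
(Top, R): Player 2 can switch to L (3 → 6). Not NE.
(Bottom, L): Player 2 can switch to R (5 → 6). Not NE.
(Bottom, M): Player 2 can switch to L (3 → 5). Not NE.
(Bottom, R): Player 1 can switch to Top (2 → 9). Not NE.

There is no pure-strategy Nash equilibrium.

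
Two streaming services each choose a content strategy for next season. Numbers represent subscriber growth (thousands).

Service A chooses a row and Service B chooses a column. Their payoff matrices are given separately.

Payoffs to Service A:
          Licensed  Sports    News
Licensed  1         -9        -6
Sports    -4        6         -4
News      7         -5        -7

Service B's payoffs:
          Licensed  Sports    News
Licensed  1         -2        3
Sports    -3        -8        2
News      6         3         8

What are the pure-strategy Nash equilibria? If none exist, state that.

(Licensed, Licensed): Service A can switch to News (1 → 7). Not NE.
(Licensed, Sports): Service A can switch to Sports (-9 → 6). Not NE.
(Licensed, News): Service A can switch to Sports (-6 → -4). Not NE.
(Sports, Licensed): Service A can switch to Licensed (-4 → 1). Not NE.
(Sports, Sports): Service B can switch to Licensed (-8 → -3). Not NE.
(Sports, News): Service A gets -4, best alternative -6; Service B gets 2, best alternative -3. No profitable deviation — NE.
(News, Licensed): Service B can switch to News (6 → 8). Not NE.
(News, Sports): Service A can switch to Sports (-5 → 6). Not NE.
(News, News): Service A can switch to Licensed (-7 → -6). Not NE.

The unique pure-strategy Nash equilibrium is (Sports, News).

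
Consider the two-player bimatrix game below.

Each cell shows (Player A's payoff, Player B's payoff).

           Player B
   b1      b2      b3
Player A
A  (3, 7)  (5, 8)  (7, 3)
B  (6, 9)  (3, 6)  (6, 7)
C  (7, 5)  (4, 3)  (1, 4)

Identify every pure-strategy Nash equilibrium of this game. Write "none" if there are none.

The pure Nash equilibria are (A, b2), (C, b1).

(A, b1): Player A can switch to B (3 → 6). Not NE.
(A, b2): Player A gets 5, best alternative 4; Player B gets 8, best alternative 7. No profitable deviation — NE.
(A, b3): Player B can switch to b1 (3 → 7). Not NE.
(B, b1): Player A can switch to C (6 → 7). Not NE.
(B, b2): Player A can switch to A (3 → 5). Not NE.
(B, b3): Player A can switch to A (6 → 7). Not NE.
(C, b1): Player A gets 7, best alternative 6; Player B gets 5, best alternative 4. No profitable deviation — NE.
(C, b2): Player A can switch to A (4 → 5). Not NE.
(The remaining 1 profile has a profitable deviation by the same check.)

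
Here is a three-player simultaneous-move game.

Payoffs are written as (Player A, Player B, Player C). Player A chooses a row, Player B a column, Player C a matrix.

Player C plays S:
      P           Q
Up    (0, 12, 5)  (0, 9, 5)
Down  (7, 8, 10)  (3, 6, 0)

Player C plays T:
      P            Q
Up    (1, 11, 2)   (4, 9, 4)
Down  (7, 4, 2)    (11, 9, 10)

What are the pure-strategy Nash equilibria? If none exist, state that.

(Down, P, S) and (Down, Q, T)

Check each profile: it is a Nash equilibrium iff no player can strictly gain by switching unilaterally.
(Up, P, S): Player A can switch to Down (0 → 7). Not NE.
(Up, P, T): Player A can switch to Down (1 → 7). Not NE.
(Up, Q, S): Player A can switch to Down (0 → 3). Not NE.
(Up, Q, T): Player A can switch to Down (4 → 11). Not NE.
(Down, P, S): Player A gets 7, best alternative 0; Player B gets 8, best alternative 6; Player C gets 10, best alternative 2. No profitable deviation — NE.
(Down, P, T): Player B can switch to Q (4 → 9). Not NE.
(Down, Q, S): Player B can switch to P (6 → 8). Not NE.
(Down, Q, T): Player A gets 11, best alternative 4; Player B gets 9, best alternative 4; Player C gets 10, best alternative 0. No profitable deviation — NE.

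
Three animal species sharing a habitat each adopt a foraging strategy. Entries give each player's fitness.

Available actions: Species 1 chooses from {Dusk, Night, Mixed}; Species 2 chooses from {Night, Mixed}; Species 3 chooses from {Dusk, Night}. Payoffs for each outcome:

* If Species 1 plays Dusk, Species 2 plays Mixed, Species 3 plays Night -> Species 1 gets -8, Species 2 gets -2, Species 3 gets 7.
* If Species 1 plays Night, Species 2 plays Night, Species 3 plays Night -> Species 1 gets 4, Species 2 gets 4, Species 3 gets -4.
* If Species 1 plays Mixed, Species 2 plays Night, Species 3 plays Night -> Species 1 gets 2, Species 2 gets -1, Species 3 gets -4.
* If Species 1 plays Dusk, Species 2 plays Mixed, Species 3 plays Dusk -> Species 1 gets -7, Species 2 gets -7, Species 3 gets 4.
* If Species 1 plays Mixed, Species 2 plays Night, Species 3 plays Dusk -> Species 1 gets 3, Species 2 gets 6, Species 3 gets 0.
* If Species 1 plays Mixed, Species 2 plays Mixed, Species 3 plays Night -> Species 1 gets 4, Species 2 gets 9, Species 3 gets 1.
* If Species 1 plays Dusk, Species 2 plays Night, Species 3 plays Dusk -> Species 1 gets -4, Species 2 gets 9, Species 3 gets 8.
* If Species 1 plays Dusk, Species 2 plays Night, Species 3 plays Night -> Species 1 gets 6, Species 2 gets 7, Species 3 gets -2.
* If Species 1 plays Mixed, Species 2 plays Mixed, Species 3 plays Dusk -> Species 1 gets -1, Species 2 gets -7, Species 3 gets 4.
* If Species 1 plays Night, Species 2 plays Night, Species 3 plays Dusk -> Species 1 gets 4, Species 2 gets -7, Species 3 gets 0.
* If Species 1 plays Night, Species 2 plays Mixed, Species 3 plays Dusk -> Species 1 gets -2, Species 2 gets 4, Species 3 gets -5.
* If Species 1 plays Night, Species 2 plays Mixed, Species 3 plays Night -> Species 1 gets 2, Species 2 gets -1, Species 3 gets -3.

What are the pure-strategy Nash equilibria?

Species 1 against (Night, Dusk): payoffs -4, 4, 3 → best response Night.
Species 1 against (Night, Night): payoffs 6, 4, 2 → best response Dusk.
Species 1 against (Mixed, Dusk): payoffs -7, -2, -1 → best response Mixed.
Species 1 against (Mixed, Night): payoffs -8, 2, 4 → best response Mixed.
Species 2 against (Dusk, Dusk): payoffs 9, -7 → best response Night.
Species 2 against (Dusk, Night): payoffs 7, -2 → best response Night.
Species 2 against (Night, Dusk): payoffs -7, 4 → best response Mixed.
Species 2 against (Night, Night): payoffs 4, -1 → best response Night.
Species 2 against (Mixed, Dusk): payoffs 6, -7 → best response Night.
Species 2 against (Mixed, Night): payoffs -1, 9 → best response Mixed.
Species 3 against (Dusk, Night): payoffs 8, -2 → best response Dusk.
Species 3 against (Dusk, Mixed): payoffs 4, 7 → best response Night.
Species 3 against (Night, Night): payoffs 0, -4 → best response Dusk.
Species 3 against (Night, Mixed): payoffs -5, -3 → best response Night.
Species 3 against (Mixed, Night): payoffs 0, -4 → best response Dusk.
Species 3 against (Mixed, Mixed): payoffs 4, 1 → best response Dusk.
No profile is a mutual best response for all players.

none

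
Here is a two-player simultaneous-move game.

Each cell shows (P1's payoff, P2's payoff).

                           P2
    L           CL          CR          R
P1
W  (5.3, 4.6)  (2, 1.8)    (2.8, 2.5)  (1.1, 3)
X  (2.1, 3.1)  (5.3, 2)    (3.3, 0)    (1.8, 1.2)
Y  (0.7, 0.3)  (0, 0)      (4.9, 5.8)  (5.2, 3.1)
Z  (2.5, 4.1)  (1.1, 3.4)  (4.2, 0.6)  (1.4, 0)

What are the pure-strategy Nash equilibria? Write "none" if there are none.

Mark each player's best response to every combination of opponents' strategies; a profile where every player is best-responding is a pure Nash equilibrium.
P1 against L: payoffs 5.3, 2.1, 0.7, 2.5 → best response W.
P1 against CL: payoffs 2, 5.3, 0, 1.1 → best response X.
P1 against CR: payoffs 2.8, 3.3, 4.9, 4.2 → best response Y.
P1 against R: payoffs 1.1, 1.8, 5.2, 1.4 → best response Y.
P2 against W: payoffs 4.6, 1.8, 2.5, 3 → best response L.
P2 against X: payoffs 3.1, 2, 0, 1.2 → best response L.
P2 against Y: payoffs 0.3, 0, 5.8, 3.1 → best response CR.
P2 against Z: payoffs 4.1, 3.4, 0.6, 0 → best response L.
Mutual best responses: (W, L); (Y, CR).

Pure-strategy Nash equilibria: (W, L), (Y, CR)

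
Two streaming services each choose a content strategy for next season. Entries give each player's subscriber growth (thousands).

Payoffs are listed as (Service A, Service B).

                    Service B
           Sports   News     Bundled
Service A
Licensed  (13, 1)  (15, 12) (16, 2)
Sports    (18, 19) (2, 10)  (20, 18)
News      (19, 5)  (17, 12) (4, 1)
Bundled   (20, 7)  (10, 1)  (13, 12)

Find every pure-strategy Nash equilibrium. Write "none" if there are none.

The unique pure-strategy Nash equilibrium is (News, News).

For each strategy profile, look for a profitable unilateral deviation.
(Licensed, Sports): Service A can switch to Sports (13 → 18). Not NE.
(Licensed, News): Service A can switch to News (15 → 17). Not NE.
(Licensed, Bundled): Service A can switch to Sports (16 → 20). Not NE.
(Sports, Sports): Service A can switch to News (18 → 19). Not NE.
(Sports, News): Service A can switch to Licensed (2 → 15). Not NE.
(Sports, Bundled): Service B can switch to Sports (18 → 19). Not NE.
(News, Sports): Service A can switch to Bundled (19 → 20). Not NE.
(News, News): Service A gets 17, best alternative 15; Service B gets 12, best alternative 5. No profitable deviation — NE.
(News, Bundled): Service A can switch to Licensed (4 → 16). Not NE.
(Bundled, Sports): Service B can switch to Bundled (7 → 12). Not NE.
(Bundled, News): Service A can switch to Licensed (10 → 15). Not NE.
(Bundled, Bundled): Service A can switch to Licensed (13 → 16). Not NE.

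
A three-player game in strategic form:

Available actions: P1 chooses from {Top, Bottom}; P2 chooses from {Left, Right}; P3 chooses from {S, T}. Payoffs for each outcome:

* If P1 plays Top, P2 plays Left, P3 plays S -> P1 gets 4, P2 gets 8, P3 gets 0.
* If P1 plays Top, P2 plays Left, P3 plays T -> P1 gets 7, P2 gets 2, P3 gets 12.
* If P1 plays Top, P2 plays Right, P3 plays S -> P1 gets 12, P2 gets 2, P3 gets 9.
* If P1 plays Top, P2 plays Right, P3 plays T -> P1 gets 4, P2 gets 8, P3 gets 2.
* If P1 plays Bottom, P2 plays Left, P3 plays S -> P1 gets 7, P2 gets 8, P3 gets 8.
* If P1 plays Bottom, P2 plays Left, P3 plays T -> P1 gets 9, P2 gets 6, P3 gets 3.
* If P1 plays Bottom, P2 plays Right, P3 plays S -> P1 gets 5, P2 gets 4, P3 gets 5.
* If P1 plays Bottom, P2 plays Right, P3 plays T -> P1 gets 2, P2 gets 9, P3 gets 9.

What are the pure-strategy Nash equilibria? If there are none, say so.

(Bottom, Left, S)

(Top, Left, S): P1 can switch to Bottom (4 → 7). Not NE.
(Top, Left, T): P1 can switch to Bottom (7 → 9). Not NE.
(Top, Right, S): P2 can switch to Left (2 → 8). Not NE.
(Top, Right, T): P3 can switch to S (2 → 9). Not NE.
(Bottom, Left, S): P1 gets 7, best alternative 4; P2 gets 8, best alternative 4; P3 gets 8, best alternative 3. No profitable deviation — NE.
(Bottom, Left, T): P2 can switch to Right (6 → 9). Not NE.
(Bottom, Right, S): P1 can switch to Top (5 → 12). Not NE.
(The remaining 1 profile has a profitable deviation by the same check.)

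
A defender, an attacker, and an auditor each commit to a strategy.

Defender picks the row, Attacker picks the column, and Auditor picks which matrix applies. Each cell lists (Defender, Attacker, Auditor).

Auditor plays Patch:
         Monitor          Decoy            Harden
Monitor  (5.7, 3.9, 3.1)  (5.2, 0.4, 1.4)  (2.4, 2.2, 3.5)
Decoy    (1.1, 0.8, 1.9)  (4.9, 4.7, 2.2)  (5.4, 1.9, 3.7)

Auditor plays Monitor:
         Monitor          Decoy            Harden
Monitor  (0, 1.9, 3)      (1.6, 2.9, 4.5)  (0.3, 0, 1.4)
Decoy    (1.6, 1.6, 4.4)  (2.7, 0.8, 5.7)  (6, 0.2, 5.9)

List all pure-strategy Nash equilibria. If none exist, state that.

(Monitor, Monitor, Patch): Defender gets 5.7, best alternative 1.1; Attacker gets 3.9, best alternative 2.2; Auditor gets 3.1, best alternative 3. No profitable deviation — NE.
(Monitor, Monitor, Monitor): Defender can switch to Decoy (0 → 1.6). Not NE.
(Monitor, Decoy, Patch): Attacker can switch to Monitor (0.4 → 3.9). Not NE.
(Monitor, Decoy, Monitor): Defender can switch to Decoy (1.6 → 2.7). Not NE.
(Monitor, Harden, Patch): Defender can switch to Decoy (2.4 → 5.4). Not NE.
(Monitor, Harden, Monitor): Defender can switch to Decoy (0.3 → 6). Not NE.
(Decoy, Monitor, Patch): Defender can switch to Monitor (1.1 → 5.7). Not NE.
(Decoy, Monitor, Monitor): Defender gets 1.6, best alternative 0; Attacker gets 1.6, best alternative 0.8; Auditor gets 4.4, best alternative 1.9. No profitable deviation — NE.
(Decoy, Decoy, Patch): Defender can switch to Monitor (4.9 → 5.2). Not NE.
(Decoy, Decoy, Monitor): Attacker can switch to Monitor (0.8 → 1.6). Not NE.
(Decoy, Harden, Patch): Attacker can switch to Decoy (1.9 → 4.7). Not NE.
(Decoy, Harden, Monitor): Attacker can switch to Monitor (0.2 → 1.6). Not NE.

Pure-strategy Nash equilibria: (Monitor, Monitor, Patch) and (Decoy, Monitor, Monitor)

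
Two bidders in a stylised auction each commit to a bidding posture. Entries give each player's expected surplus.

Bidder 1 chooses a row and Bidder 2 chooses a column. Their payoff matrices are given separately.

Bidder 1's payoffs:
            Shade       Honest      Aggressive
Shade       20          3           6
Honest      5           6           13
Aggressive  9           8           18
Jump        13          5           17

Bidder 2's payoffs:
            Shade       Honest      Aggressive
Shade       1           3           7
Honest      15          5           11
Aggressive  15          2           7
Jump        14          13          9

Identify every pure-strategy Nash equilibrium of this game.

This game has no pure Nash equilibrium.

(Shade, Shade): Bidder 2 can switch to Honest (1 → 3). Not NE.
(Shade, Honest): Bidder 1 can switch to Honest (3 → 6). Not NE.
(Shade, Aggressive): Bidder 1 can switch to Honest (6 → 13). Not NE.
(Honest, Shade): Bidder 1 can switch to Shade (5 → 20). Not NE.
(Honest, Honest): Bidder 1 can switch to Aggressive (6 → 8). Not NE.
(Honest, Aggressive): Bidder 1 can switch to Aggressive (13 → 18). Not NE.
(Aggressive, Shade): Bidder 1 can switch to Shade (9 → 20). Not NE.
(Aggressive, Honest): Bidder 2 can switch to Shade (2 → 15). Not NE.
(Aggressive, Aggressive): Bidder 2 can switch to Shade (7 → 15). Not NE.
(Jump, Shade): Bidder 1 can switch to Shade (13 → 20). Not NE.
(Jump, Honest): Bidder 1 can switch to Honest (5 → 6). Not NE.
(Jump, Aggressive): Bidder 1 can switch to Aggressive (17 → 18). Not NE.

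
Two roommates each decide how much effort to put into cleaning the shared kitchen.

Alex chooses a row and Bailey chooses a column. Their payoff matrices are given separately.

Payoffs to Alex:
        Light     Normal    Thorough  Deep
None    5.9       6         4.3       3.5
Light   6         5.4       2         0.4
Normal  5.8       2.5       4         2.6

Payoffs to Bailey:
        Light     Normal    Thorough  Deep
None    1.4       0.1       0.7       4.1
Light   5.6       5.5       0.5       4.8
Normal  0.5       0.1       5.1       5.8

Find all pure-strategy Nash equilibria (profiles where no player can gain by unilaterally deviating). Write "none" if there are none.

(None, Deep), (Light, Light)

(None, Light): Alex can switch to Light (5.9 → 6). Not NE.
(None, Normal): Bailey can switch to Light (0.1 → 1.4). Not NE.
(None, Thorough): Bailey can switch to Light (0.7 → 1.4). Not NE.
(None, Deep): Alex gets 3.5, best alternative 2.6; Bailey gets 4.1, best alternative 1.4. No profitable deviation — NE.
(Light, Light): Alex gets 6, best alternative 5.9; Bailey gets 5.6, best alternative 5.5. No profitable deviation — NE.
(Light, Normal): Alex can switch to None (5.4 → 6). Not NE.
(Light, Thorough): Alex can switch to None (2 → 4.3). Not NE.
(Light, Deep): Alex can switch to None (0.4 → 3.5). Not NE.
(Normal, Light): Alex can switch to None (5.8 → 5.9). Not NE.
(Normal, Normal): Alex can switch to None (2.5 → 6). Not NE.
(Normal, Thorough): Alex can switch to None (4 → 4.3). Not NE.
(Normal, Deep): Alex can switch to None (2.6 → 3.5). Not NE.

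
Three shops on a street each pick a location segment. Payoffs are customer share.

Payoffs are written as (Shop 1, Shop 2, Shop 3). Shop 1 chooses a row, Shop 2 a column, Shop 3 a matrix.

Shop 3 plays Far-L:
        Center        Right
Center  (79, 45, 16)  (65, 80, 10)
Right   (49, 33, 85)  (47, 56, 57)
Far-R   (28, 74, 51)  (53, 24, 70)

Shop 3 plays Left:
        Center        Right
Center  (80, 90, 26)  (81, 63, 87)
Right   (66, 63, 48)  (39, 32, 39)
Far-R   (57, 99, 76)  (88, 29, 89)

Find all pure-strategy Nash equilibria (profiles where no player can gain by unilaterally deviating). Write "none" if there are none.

Shop 1 against (Center, Far-L): payoffs 79, 49, 28 → best response Center.
Shop 1 against (Center, Left): payoffs 80, 66, 57 → best response Center.
Shop 1 against (Right, Far-L): payoffs 65, 47, 53 → best response Center.
Shop 1 against (Right, Left): payoffs 81, 39, 88 → best response Far-R.
Shop 2 against (Center, Far-L): payoffs 45, 80 → best response Right.
Shop 2 against (Center, Left): payoffs 90, 63 → best response Center.
Shop 2 against (Right, Far-L): payoffs 33, 56 → best response Right.
Shop 2 against (Right, Left): payoffs 63, 32 → best response Center.
Shop 2 against (Far-R, Far-L): payoffs 74, 24 → best response Center.
Shop 2 against (Far-R, Left): payoffs 99, 29 → best response Center.
Shop 3 against (Center, Center): payoffs 16, 26 → best response Left.
Shop 3 against (Center, Right): payoffs 10, 87 → best response Left.
Shop 3 against (Right, Center): payoffs 85, 48 → best response Far-L.
Shop 3 against (Right, Right): payoffs 57, 39 → best response Far-L.
Shop 3 against (Far-R, Center): payoffs 51, 76 → best response Left.
Shop 3 against (Far-R, Right): payoffs 70, 89 → best response Left.
Mutual best responses: (Center, Center, Left).

Pure NE: (Center, Center, Left)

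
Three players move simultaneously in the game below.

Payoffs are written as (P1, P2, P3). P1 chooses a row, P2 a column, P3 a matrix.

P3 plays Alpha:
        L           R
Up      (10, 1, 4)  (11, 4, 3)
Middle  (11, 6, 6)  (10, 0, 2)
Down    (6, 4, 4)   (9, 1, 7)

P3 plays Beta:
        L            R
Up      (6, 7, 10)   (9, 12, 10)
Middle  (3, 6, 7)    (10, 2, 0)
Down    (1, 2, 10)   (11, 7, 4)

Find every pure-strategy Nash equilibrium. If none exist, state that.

There is no pure-strategy Nash equilibrium.

(Up, L, Alpha): P1 can switch to Middle (10 → 11). Not NE.
(Up, L, Beta): P2 can switch to R (7 → 12). Not NE.
(Up, R, Alpha): P3 can switch to Beta (3 → 10). Not NE.
(Up, R, Beta): P1 can switch to Middle (9 → 10). Not NE.
(Middle, L, Alpha): P3 can switch to Beta (6 → 7). Not NE.
(Middle, L, Beta): P1 can switch to Up (3 → 6). Not NE.
(Middle, R, Alpha): P1 can switch to Up (10 → 11). Not NE.
(Middle, R, Beta): P1 can switch to Down (10 → 11). Not NE.
(Down, L, Alpha): P1 can switch to Up (6 → 10). Not NE.
(Down, L, Beta): P1 can switch to Up (1 → 6). Not NE.
(The remaining 2 profiles each have a profitable deviation by the same check.)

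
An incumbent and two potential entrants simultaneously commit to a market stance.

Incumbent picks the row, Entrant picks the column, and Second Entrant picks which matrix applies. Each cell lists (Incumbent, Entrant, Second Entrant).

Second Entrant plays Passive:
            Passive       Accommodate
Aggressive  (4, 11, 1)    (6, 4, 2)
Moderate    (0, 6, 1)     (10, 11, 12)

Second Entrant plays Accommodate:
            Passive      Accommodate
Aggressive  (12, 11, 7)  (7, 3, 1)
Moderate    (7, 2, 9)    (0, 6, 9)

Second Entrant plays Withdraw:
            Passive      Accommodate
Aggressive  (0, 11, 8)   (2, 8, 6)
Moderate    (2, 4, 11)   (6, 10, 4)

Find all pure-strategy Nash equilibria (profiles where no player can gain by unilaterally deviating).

Pure NE: (Moderate, Accommodate, Passive)

Incumbent against (Passive, Passive): payoffs 4, 0 → best response Aggressive.
Incumbent against (Passive, Accommodate): payoffs 12, 7 → best response Aggressive.
Incumbent against (Passive, Withdraw): payoffs 0, 2 → best response Moderate.
Incumbent against (Accommodate, Passive): payoffs 6, 10 → best response Moderate.
Incumbent against (Accommodate, Accommodate): payoffs 7, 0 → best response Aggressive.
Incumbent against (Accommodate, Withdraw): payoffs 2, 6 → best response Moderate.
Entrant against (Aggressive, Passive): payoffs 11, 4 → best response Passive.
Entrant against (Aggressive, Accommodate): payoffs 11, 3 → best response Passive.
Entrant against (Aggressive, Withdraw): payoffs 11, 8 → best response Passive.
Entrant against (Moderate, Passive): payoffs 6, 11 → best response Accommodate.
Entrant against (Moderate, Accommodate): payoffs 2, 6 → best response Accommodate.
Entrant against (Moderate, Withdraw): payoffs 4, 10 → best response Accommodate.
Second Entrant against (Aggressive, Passive): payoffs 1, 7, 8 → best response Withdraw.
Second Entrant against (Aggressive, Accommodate): payoffs 2, 1, 6 → best response Withdraw.
Second Entrant against (Moderate, Passive): payoffs 1, 9, 11 → best response Withdraw.
Second Entrant against (Moderate, Accommodate): payoffs 12, 9, 4 → best response Passive.
Mutual best responses: (Moderate, Accommodate, Passive).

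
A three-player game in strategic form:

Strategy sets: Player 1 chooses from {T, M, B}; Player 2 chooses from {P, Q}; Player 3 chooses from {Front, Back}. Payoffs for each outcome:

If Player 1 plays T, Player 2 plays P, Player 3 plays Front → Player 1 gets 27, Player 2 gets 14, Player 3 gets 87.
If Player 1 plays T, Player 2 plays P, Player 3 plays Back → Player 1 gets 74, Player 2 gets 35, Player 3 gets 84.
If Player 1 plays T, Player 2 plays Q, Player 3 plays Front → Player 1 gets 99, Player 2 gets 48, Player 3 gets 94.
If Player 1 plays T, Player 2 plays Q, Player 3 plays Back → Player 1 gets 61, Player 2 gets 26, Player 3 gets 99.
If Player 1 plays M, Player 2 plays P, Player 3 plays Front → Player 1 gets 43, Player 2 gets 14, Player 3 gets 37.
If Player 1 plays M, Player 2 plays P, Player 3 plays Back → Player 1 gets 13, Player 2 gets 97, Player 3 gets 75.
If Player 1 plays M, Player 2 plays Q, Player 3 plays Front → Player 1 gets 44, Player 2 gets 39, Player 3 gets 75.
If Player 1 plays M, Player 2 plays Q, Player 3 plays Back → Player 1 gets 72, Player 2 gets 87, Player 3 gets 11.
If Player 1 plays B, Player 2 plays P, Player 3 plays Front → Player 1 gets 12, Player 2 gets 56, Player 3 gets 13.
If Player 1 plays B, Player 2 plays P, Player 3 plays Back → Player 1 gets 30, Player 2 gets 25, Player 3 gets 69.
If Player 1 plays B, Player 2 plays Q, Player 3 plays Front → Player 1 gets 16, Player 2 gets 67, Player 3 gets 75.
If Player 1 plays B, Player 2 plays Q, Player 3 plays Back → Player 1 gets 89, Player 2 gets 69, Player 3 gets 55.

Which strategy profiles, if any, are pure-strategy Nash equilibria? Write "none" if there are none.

Mark each player's best response to every combination of opponents' strategies; a profile where every player is best-responding is a pure Nash equilibrium.
Player 1 against (P, Front): payoffs 27, 43, 12 → best response M.
Player 1 against (P, Back): payoffs 74, 13, 30 → best response T.
Player 1 against (Q, Front): payoffs 99, 44, 16 → best response T.
Player 1 against (Q, Back): payoffs 61, 72, 89 → best response B.
Player 2 against (T, Front): payoffs 14, 48 → best response Q.
Player 2 against (T, Back): payoffs 35, 26 → best response P.
Player 2 against (M, Front): payoffs 14, 39 → best response Q.
Player 2 against (M, Back): payoffs 97, 87 → best response P.
Player 2 against (B, Front): payoffs 56, 67 → best response Q.
Player 2 against (B, Back): payoffs 25, 69 → best response Q.
Player 3 against (T, P): payoffs 87, 84 → best response Front.
Player 3 against (T, Q): payoffs 94, 99 → best response Back.
Player 3 against (M, P): payoffs 37, 75 → best response Back.
Player 3 against (M, Q): payoffs 75, 11 → best response Front.
Player 3 against (B, P): payoffs 13, 69 → best response Back.
Player 3 against (B, Q): payoffs 75, 55 → best response Front.
No profile is a mutual best response for all players.

There is no pure-strategy Nash equilibrium.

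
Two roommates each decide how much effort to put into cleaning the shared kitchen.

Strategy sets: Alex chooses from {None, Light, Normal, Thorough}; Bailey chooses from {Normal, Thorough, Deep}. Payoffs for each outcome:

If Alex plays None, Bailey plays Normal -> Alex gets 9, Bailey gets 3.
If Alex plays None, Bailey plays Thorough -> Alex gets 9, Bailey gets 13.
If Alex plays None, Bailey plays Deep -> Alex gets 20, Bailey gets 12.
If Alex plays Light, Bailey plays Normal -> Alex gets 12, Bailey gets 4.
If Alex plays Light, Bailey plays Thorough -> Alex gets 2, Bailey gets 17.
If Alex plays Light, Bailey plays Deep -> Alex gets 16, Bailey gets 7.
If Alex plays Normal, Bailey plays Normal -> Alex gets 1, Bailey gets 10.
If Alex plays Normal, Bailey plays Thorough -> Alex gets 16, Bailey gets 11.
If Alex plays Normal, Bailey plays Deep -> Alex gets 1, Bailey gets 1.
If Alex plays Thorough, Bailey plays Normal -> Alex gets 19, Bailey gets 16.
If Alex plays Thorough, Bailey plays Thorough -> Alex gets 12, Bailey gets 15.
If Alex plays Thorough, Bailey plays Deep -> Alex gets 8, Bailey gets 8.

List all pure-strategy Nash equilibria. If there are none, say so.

Pure-strategy Nash equilibria: (Normal, Thorough) and (Thorough, Normal)

(None, Normal): Alex can switch to Light (9 → 12). Not NE.
(None, Thorough): Alex can switch to Normal (9 → 16). Not NE.
(None, Deep): Bailey can switch to Thorough (12 → 13). Not NE.
(Light, Normal): Alex can switch to Thorough (12 → 19). Not NE.
(Light, Thorough): Alex can switch to None (2 → 9). Not NE.
(Light, Deep): Alex can switch to None (16 → 20). Not NE.
(Normal, Normal): Alex can switch to None (1 → 9). Not NE.
(Normal, Thorough): Alex gets 16, best alternative 12; Bailey gets 11, best alternative 10. No profitable deviation — NE.
(Normal, Deep): Alex can switch to None (1 → 20). Not NE.
(Thorough, Normal): Alex gets 19, best alternative 12; Bailey gets 16, best alternative 15. No profitable deviation — NE.
(Thorough, Thorough): Alex can switch to Normal (12 → 16). Not NE.
(Thorough, Deep): Alex can switch to None (8 → 20). Not NE.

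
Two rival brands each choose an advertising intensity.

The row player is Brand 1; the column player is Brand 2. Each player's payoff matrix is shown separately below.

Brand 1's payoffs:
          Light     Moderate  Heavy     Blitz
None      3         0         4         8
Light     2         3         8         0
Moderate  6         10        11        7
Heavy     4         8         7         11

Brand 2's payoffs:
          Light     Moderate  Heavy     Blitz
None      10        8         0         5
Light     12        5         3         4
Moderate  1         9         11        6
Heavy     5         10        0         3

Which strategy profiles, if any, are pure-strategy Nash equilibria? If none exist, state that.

Brand 1 against Light: payoffs 3, 2, 6, 4 → best response Moderate.
Brand 1 against Moderate: payoffs 0, 3, 10, 8 → best response Moderate.
Brand 1 against Heavy: payoffs 4, 8, 11, 7 → best response Moderate.
Brand 1 against Blitz: payoffs 8, 0, 7, 11 → best response Heavy.
Brand 2 against None: payoffs 10, 8, 0, 5 → best response Light.
Brand 2 against Light: payoffs 12, 5, 3, 4 → best response Light.
Brand 2 against Moderate: payoffs 1, 9, 11, 6 → best response Heavy.
Brand 2 against Heavy: payoffs 5, 10, 0, 3 → best response Moderate.
Mutual best responses: (Moderate, Heavy).

(Moderate, Heavy)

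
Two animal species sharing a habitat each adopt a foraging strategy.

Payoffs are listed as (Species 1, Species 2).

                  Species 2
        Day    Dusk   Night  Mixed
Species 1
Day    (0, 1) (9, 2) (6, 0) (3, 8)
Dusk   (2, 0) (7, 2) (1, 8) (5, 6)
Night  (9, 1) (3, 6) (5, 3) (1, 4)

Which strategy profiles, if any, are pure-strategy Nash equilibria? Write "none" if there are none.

This game has no pure Nash equilibrium.

Species 1 against Day: payoffs 0, 2, 9 → best response Night.
Species 1 against Dusk: payoffs 9, 7, 3 → best response Day.
Species 1 against Night: payoffs 6, 1, 5 → best response Day.
Species 1 against Mixed: payoffs 3, 5, 1 → best response Dusk.
Species 2 against Day: payoffs 1, 2, 0, 8 → best response Mixed.
Species 2 against Dusk: payoffs 0, 2, 8, 6 → best response Night.
Species 2 against Night: payoffs 1, 6, 3, 4 → best response Dusk.
No profile is a mutual best response for all players.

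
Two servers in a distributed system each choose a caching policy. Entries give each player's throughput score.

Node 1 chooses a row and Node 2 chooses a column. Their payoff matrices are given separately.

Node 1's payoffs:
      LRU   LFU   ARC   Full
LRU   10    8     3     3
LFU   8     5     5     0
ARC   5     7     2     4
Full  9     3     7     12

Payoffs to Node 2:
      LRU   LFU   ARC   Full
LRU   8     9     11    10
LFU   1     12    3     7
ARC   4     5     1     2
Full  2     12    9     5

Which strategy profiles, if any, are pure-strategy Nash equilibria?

none

(LRU, LRU): Node 2 can switch to LFU (8 → 9). Not NE.
(LRU, LFU): Node 2 can switch to ARC (9 → 11). Not NE.
(LRU, ARC): Node 1 can switch to LFU (3 → 5). Not NE.
(LRU, Full): Node 1 can switch to ARC (3 → 4). Not NE.
(LFU, LRU): Node 1 can switch to LRU (8 → 10). Not NE.
(LFU, LFU): Node 1 can switch to LRU (5 → 8). Not NE.
(The remaining 10 profiles each have a profitable deviation by the same check.)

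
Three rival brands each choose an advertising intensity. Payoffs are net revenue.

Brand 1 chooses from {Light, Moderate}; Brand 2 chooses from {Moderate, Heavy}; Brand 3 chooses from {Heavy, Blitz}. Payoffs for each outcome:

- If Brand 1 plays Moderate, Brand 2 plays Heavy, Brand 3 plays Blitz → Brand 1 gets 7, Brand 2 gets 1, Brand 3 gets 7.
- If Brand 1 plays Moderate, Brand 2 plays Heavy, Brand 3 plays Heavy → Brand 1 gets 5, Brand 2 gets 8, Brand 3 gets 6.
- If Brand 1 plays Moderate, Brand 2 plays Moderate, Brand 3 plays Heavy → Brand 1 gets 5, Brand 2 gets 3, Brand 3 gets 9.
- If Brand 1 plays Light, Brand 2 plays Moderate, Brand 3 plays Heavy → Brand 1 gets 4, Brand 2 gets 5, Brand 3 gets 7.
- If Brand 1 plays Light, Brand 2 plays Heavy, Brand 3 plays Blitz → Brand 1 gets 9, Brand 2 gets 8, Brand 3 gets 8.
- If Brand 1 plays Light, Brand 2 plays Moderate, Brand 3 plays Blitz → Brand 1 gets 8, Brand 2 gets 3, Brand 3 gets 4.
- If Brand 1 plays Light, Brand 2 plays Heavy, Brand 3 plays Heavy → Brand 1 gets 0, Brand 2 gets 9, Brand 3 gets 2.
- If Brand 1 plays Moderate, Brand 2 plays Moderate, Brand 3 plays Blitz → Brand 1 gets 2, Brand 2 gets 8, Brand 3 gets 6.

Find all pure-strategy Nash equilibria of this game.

The unique pure-strategy Nash equilibrium is (Light, Heavy, Blitz).

Check each profile: it is a Nash equilibrium iff no player can strictly gain by switching unilaterally.
(Light, Moderate, Heavy): Brand 1 can switch to Moderate (4 → 5). Not NE.
(Light, Moderate, Blitz): Brand 2 can switch to Heavy (3 → 8). Not NE.
(Light, Heavy, Heavy): Brand 1 can switch to Moderate (0 → 5). Not NE.
(Light, Heavy, Blitz): Brand 1 gets 9, best alternative 7; Brand 2 gets 8, best alternative 3; Brand 3 gets 8, best alternative 2. No profitable deviation — NE.
(Moderate, Moderate, Heavy): Brand 2 can switch to Heavy (3 → 8). Not NE.
(Moderate, Moderate, Blitz): Brand 1 can switch to Light (2 → 8). Not NE.
(Moderate, Heavy, Heavy): Brand 3 can switch to Blitz (6 → 7). Not NE.
(The remaining 1 profile has a profitable deviation by the same check.)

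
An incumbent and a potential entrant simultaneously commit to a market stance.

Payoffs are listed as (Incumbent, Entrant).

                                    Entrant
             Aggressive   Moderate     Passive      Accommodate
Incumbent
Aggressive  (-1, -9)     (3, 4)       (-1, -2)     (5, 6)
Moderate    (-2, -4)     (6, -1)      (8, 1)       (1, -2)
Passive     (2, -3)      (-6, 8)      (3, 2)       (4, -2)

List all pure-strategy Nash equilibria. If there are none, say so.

Incumbent against Aggressive: payoffs -1, -2, 2 → best response Passive.
Incumbent against Moderate: payoffs 3, 6, -6 → best response Moderate.
Incumbent against Passive: payoffs -1, 8, 3 → best response Moderate.
Incumbent against Accommodate: payoffs 5, 1, 4 → best response Aggressive.
Entrant against Aggressive: payoffs -9, 4, -2, 6 → best response Accommodate.
Entrant against Moderate: payoffs -4, -1, 1, -2 → best response Passive.
Entrant against Passive: payoffs -3, 8, 2, -2 → best response Moderate.
Mutual best responses: (Aggressive, Accommodate); (Moderate, Passive).

Pure-strategy Nash equilibria: (Aggressive, Accommodate); (Moderate, Passive)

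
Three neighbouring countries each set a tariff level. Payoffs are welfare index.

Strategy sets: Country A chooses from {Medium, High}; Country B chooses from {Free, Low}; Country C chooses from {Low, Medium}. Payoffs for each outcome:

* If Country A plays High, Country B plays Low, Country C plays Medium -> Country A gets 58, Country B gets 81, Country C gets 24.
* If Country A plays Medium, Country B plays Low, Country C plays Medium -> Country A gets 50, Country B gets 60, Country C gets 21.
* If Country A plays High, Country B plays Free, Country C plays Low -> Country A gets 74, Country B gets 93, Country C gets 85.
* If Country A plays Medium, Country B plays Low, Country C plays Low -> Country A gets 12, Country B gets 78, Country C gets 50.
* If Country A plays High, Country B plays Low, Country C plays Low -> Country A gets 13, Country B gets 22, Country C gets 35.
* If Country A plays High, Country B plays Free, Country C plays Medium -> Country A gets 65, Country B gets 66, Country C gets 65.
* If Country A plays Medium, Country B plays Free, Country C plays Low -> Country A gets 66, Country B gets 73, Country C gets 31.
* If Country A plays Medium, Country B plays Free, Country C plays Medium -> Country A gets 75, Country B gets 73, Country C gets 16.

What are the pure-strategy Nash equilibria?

(Medium, Free, Low): Country A can switch to High (66 → 74). Not NE.
(Medium, Free, Medium): Country C can switch to Low (16 → 31). Not NE.
(Medium, Low, Low): Country A can switch to High (12 → 13). Not NE.
(Medium, Low, Medium): Country A can switch to High (50 → 58). Not NE.
(High, Free, Low): Country A gets 74, best alternative 66; Country B gets 93, best alternative 22; Country C gets 85, best alternative 65. No profitable deviation — NE.
(High, Free, Medium): Country A can switch to Medium (65 → 75). Not NE.
(High, Low, Low): Country B can switch to Free (22 → 93). Not NE.
(High, Low, Medium): Country C can switch to Low (24 → 35). Not NE.

Pure NE: (High, Free, Low)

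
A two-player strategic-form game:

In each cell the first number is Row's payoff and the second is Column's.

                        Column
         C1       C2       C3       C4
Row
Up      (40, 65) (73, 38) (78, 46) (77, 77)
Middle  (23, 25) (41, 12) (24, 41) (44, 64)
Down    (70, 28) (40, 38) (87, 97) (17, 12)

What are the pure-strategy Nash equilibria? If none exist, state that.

(Up, C4) and (Down, C3)

Row against C1: payoffs 40, 23, 70 → best response Down.
Row against C2: payoffs 73, 41, 40 → best response Up.
Row against C3: payoffs 78, 24, 87 → best response Down.
Row against C4: payoffs 77, 44, 17 → best response Up.
Column against Up: payoffs 65, 38, 46, 77 → best response C4.
Column against Middle: payoffs 25, 12, 41, 64 → best response C4.
Column against Down: payoffs 28, 38, 97, 12 → best response C3.
Mutual best responses: (Up, C4); (Down, C3).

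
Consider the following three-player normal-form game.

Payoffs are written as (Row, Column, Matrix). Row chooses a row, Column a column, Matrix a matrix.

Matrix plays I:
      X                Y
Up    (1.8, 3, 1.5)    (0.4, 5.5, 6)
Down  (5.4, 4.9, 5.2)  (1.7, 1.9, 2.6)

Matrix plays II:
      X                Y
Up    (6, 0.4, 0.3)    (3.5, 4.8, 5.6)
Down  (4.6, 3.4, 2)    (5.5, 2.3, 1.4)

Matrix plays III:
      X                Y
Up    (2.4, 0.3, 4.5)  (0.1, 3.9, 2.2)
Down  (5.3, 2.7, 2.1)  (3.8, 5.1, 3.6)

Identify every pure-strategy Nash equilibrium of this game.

Pure-strategy Nash equilibria: (Down, X, I); (Down, Y, III)

Row against (X, I): payoffs 1.8, 5.4 → best response Down.
Row against (X, II): payoffs 6, 4.6 → best response Up.
Row against (X, III): payoffs 2.4, 5.3 → best response Down.
Row against (Y, I): payoffs 0.4, 1.7 → best response Down.
Row against (Y, II): payoffs 3.5, 5.5 → best response Down.
Row against (Y, III): payoffs 0.1, 3.8 → best response Down.
Column against (Up, I): payoffs 3, 5.5 → best response Y.
Column against (Up, II): payoffs 0.4, 4.8 → best response Y.
Column against (Up, III): payoffs 0.3, 3.9 → best response Y.
Column against (Down, I): payoffs 4.9, 1.9 → best response X.
Column against (Down, II): payoffs 3.4, 2.3 → best response X.
Column against (Down, III): payoffs 2.7, 5.1 → best response Y.
Matrix against (Up, X): payoffs 1.5, 0.3, 4.5 → best response III.
Matrix against (Up, Y): payoffs 6, 5.6, 2.2 → best response I.
Matrix against (Down, X): payoffs 5.2, 2, 2.1 → best response I.
Matrix against (Down, Y): payoffs 2.6, 1.4, 3.6 → best response III.
Mutual best responses: (Down, X, I); (Down, Y, III).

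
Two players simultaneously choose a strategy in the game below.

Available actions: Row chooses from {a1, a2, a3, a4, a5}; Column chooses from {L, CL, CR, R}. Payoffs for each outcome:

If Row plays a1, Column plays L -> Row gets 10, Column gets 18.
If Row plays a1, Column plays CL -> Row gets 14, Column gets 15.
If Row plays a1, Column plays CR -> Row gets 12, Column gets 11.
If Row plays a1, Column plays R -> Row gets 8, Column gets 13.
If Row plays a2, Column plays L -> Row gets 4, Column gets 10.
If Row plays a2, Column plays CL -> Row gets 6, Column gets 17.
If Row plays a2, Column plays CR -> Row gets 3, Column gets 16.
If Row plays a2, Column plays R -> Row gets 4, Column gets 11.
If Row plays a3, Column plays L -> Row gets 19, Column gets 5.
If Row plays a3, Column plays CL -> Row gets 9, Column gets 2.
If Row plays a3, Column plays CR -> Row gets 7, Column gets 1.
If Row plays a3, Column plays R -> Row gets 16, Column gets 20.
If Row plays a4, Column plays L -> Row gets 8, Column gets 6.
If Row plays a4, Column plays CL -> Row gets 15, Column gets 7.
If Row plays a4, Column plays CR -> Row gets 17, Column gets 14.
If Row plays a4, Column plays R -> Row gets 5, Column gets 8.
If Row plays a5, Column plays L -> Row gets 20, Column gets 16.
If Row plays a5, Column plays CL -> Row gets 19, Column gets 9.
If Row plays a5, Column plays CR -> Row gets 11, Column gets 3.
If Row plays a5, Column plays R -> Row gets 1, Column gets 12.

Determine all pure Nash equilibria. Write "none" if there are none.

Check each profile: it is a Nash equilibrium iff no player can strictly gain by switching unilaterally.
(a1, L): Row can switch to a3 (10 → 19). Not NE.
(a1, CL): Row can switch to a4 (14 → 15). Not NE.
(a1, CR): Row can switch to a4 (12 → 17). Not NE.
(a1, R): Row can switch to a3 (8 → 16). Not NE.
(a2, L): Row can switch to a1 (4 → 10). Not NE.
(a2, CL): Row can switch to a1 (6 → 14). Not NE.
(a3, R): Row gets 16, best alternative 8; Column gets 20, best alternative 5. No profitable deviation — NE.
(a4, CR): Row gets 17, best alternative 12; Column gets 14, best alternative 8. No profitable deviation — NE.
(a5, L): Row gets 20, best alternative 19; Column gets 16, best alternative 12. No profitable deviation — NE.
(The remaining 11 profiles each have a profitable deviation by the same check.)

Pure-strategy Nash equilibria: (a3, R); (a4, CR); (a5, L)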